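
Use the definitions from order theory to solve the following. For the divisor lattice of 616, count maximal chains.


A maximal chain goes from the minimum element to a maximal element via cover relations.
Counting all min-to-max paths in the cover graph.
Total maximal chains: 20


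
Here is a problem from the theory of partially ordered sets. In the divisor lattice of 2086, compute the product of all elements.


Divisors of 2086: [1, 2, 7, 14, 149, 298, 1043, 2086]
Product = n^(d(n)/2) = 2086^(8/2)
Product = 18934647148816


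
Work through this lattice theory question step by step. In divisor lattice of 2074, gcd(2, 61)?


Meet=gcd.
gcd(2,61)=1


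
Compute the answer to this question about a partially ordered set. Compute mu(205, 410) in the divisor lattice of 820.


In a divisor lattice, mu(a,b) = mu(b/a) where mu is the classical Mobius function.
b/a = 410/205 = 2
Prime factorization of 2: primes [2]
2 is squarefree with 1 prime factor(s), so mu(2) = (-1)^1 = -1


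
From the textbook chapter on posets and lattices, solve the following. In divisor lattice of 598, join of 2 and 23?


In a divisor lattice, join = lcm (least common multiple).
gcd(2,23) = 1
lcm(2,23) = 2*23/gcd = 46/1 = 46


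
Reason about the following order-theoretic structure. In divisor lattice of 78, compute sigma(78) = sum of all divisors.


sigma(n) = sum of divisors.
Divisors of 78: [1, 2, 3, 6, 13, 26, 39, 78]
Sum = 168


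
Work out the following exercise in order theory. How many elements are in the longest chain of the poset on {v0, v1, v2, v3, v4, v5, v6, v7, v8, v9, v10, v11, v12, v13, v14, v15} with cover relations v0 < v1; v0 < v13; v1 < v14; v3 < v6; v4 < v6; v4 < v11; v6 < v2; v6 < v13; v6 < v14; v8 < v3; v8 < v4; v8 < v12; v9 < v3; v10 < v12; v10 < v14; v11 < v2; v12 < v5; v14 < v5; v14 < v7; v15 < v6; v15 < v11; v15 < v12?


A chain is a totally ordered subset; we count the number of elements in a maximum chain.
Compute, for each element x, the size of the longest chain ending at x:
  v0: 1
  v8: 1
  v9: 1
  v10: 1
  v15: 1
  v1: 2
  ...
A maximum chain: v8 < v3 < v6 < v14 < v5
Number of elements in the longest chain: 5


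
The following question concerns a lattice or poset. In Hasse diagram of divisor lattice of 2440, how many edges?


A cover relation a -< b holds when a < b with no c strictly between.
Cover relations:
  1 -< 2
  1 -< 5
  1 -< 61
  2 -< 4
  2 -< 10
  2 -< 122
  4 -< 8
  4 -< 20
  ...20 more
Total: 28


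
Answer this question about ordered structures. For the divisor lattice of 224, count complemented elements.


An element a is complemented if some b has a meet b = bottom, a join b = top.
a is complemented iff gcd(a, n/a)=1, i.e. a is a unitary divisor of 224.
Complemented elements: 1, 7, 32, 224
Count: 4


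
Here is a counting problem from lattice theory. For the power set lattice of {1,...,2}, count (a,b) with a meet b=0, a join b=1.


Complement pair (a,b): a meet b = bottom, a join b = top.
Here: A intersect B = {} and A union B = {1,...,2}.
Pairs found: ({},{1,2}), ({1},{2}), ({2},{1}), ({1,2},{})
Total ordered pairs: 4


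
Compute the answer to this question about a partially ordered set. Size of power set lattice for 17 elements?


Power set = 2^n.
2^17 = 131072


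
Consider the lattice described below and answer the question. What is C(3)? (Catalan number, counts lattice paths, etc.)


C(n) = C(2n, n) / (n+1).
C(6, 3) = 20
C(3) = 20 / 4 = 5


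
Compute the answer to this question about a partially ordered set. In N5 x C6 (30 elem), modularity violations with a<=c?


Modular law: if a <= c then a v (b ^ c) = (a v b) ^ c.
Check all triples (a,b,c) with a <= c among 30 elements.
  e.g. a=(a,0), b=(c,0), c=(b,0): lhs=(a,0) != rhs=(b,0)
  e.g. a=(a,0), b=(c,1), c=(b,0): lhs=(a,0) != rhs=(b,0)
Total violating triples: 126


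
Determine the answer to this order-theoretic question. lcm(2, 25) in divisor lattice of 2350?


Join=lcm.
gcd(2,25)=1
lcm=50


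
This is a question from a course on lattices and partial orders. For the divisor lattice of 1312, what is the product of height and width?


Height = length of longest chain minus 1; width = size of largest antichain.
A maximum chain: 1 | 41 | 82 | 164 | 328 | 656 | 1312  (height 6).
A maximum antichain: {2, 41}  (width 2).
Product = 6 * 2 = 12


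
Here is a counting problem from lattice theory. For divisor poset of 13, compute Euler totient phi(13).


phi(n) = n * prod_{p|n} (1 - 1/p).
Prime divisors of 13: [13]
phi(13) = 13 * (1 - 1/13)
phi(13) = 12


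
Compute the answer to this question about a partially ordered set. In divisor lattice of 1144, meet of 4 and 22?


In a divisor lattice, meet = gcd (greatest common divisor).
By Euclidean algorithm or factoring: gcd(4,22) = 2


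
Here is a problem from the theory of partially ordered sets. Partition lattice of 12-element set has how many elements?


B(n) = number of set partitions of an n-element set.
B(n) satisfies the recurrence: B(n+1) = sum_k C(n,k)*B(k).
B(12) = 4213597


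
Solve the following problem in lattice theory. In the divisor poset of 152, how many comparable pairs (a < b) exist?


A comparable pair {a,b} has a < b or b < a in the order.
Count unordered pairs where one element is strictly below the other.
Examples: {1,2}, {1,4}, {1,8}, {1,19}, ...
Total comparable pairs: 22


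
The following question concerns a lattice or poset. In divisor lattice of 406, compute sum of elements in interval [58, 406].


Interval [58,406] in divisors of 406: [58, 406]
Sum = 464


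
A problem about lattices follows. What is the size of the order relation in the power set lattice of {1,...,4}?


The order relation is {(a,b) : a <= b}, reflexive so it includes (a,a).
Examples: ({},{}), ({},{1,2}), ({},{1,2,3}), ({},{1,2,3,4}), ({},{1,2,4}), ...
Total ordered pairs: 81


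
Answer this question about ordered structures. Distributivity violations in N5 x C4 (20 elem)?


Distributive law: a ^ (b v c) = (a ^ b) v (a ^ c).
Check all 20^3 = 8000 ordered triples (a,b,c).
  e.g. a=(b,0), b=(a,0), c=(c,0): lhs=(b,0) != rhs=(a,0)
  e.g. a=(b,0), b=(a,0), c=(c,1): lhs=(b,0) != rhs=(a,0)
Total violating triples: 128


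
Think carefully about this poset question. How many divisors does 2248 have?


Divisors of 2248: [1, 2, 4, 8, 281, 562, 1124, 2248]
Count: 8


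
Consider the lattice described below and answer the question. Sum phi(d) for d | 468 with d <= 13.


Divisors of 468 up to 13: [1, 2, 3, 4, 6, 9, 12, 13]
phi values: [1, 1, 2, 2, 2, 6, 4, 12]
Sum = 30


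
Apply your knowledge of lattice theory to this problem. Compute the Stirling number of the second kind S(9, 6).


S(n,k) = k*S(n-1,k) + S(n-1,k-1).
S(8,6) = 266, S(8,5) = 1050
S(9,6) = 6*266 + 1050 = 1596 + 1050
S(9,6) = 2646


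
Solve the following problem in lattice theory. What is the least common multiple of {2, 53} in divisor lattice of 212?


In a divisor lattice, join = lcm (least common multiple).
Compute lcm iteratively: start with first element, then lcm(current, next).
Elements: [2, 53]
lcm(2,53) = 106
Final lcm = 106


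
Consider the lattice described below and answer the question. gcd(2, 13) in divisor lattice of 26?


Meet=gcd.
gcd(2,13)=1


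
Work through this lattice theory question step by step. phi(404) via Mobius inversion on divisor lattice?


phi(n) = n * prod_{p|n} (1 - 1/p).
Prime divisors of 404: [2, 101]
phi(404) = 404 * (1 - 1/2) * (1 - 1/101)
phi(404) = 200


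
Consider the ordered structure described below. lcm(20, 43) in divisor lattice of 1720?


Join=lcm.
gcd(20,43)=1
lcm=860


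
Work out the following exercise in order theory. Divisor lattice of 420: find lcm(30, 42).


In a divisor lattice, join = lcm (least common multiple).
gcd(30,42) = 6
lcm(30,42) = 30*42/gcd = 1260/6 = 210


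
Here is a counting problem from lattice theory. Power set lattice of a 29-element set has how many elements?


Power set = 2^n.
2^29 = 536870912


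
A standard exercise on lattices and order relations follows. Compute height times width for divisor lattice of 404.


Height = length of longest chain minus 1; width = size of largest antichain.
A maximum chain: 1 | 101 | 202 | 404  (height 3).
A maximum antichain: {2, 101}  (width 2).
Product = 3 * 2 = 6


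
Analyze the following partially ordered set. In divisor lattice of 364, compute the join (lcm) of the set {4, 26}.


In a divisor lattice, join = lcm (least common multiple).
Compute lcm iteratively: start with first element, then lcm(current, next).
Elements: [4, 26]
lcm(4,26) = 52
Final lcm = 52


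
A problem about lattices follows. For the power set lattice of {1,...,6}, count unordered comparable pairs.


A comparable pair {a,b} has a < b or b < a in the order.
Count unordered pairs where one element is strictly below the other.
Examples: {{},{1}}, {{},{2}}, {{},{3}}, {{},{4}}, ...
Total comparable pairs: 665


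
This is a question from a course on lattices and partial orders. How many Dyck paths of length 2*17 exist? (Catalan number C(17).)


C(n) = C(2n, n) / (n+1).
C(34, 17) = 2333606220
C(17) = 2333606220 / 18 = 129644790


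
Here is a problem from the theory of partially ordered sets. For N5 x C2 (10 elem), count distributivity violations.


Distributive law: a ^ (b v c) = (a ^ b) v (a ^ c).
Check all 10^3 = 1000 ordered triples (a,b,c).
  e.g. a=(b,0), b=(a,0), c=(c,0): lhs=(b,0) != rhs=(a,0)
  e.g. a=(b,0), b=(a,0), c=(c,1): lhs=(b,0) != rhs=(a,0)
Total violating triples: 16


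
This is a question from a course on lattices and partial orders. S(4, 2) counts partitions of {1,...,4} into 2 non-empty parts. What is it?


S(n,k) = k*S(n-1,k) + S(n-1,k-1).
S(3,2) = 3, S(3,1) = 1
S(4,2) = 2*3 + 1 = 6 + 1
S(4,2) = 7


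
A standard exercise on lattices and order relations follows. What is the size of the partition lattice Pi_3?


B(n) = number of set partitions of an n-element set.
B(n) satisfies the recurrence: B(n+1) = sum_k C(n,k)*B(k).
B(3) = 5


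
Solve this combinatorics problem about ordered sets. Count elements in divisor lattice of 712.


Divisors of 712: [1, 2, 4, 8, 89, 178, 356, 712]
Count: 8


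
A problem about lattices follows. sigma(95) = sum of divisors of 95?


sigma(n) = sum of divisors.
Divisors of 95: [1, 5, 19, 95]
Sum = 120


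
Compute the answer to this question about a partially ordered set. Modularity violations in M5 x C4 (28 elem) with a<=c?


Modular law: if a <= c then a v (b ^ c) = (a v b) ^ c.
Check all triples (a,b,c) with a <= c among 28 elements.
This lattice is modular (diamonds M_m and their chain-products are modular).
Total violating triples: 0


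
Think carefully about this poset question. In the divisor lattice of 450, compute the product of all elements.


Divisors of 450: [1, 2, 3, 5, 6, 9, 10, 15, 18, 25, 30, 45, 50, 75, 90, 150, 225, 450]
Product = n^(d(n)/2) = 450^(18/2)
Product = 756680642578125000000000


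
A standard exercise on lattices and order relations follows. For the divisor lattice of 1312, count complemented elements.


An element a is complemented if some b has a meet b = bottom, a join b = top.
a is complemented iff gcd(a, n/a)=1, i.e. a is a unitary divisor of 1312.
Complemented elements: 1, 32, 41, 1312
Count: 4


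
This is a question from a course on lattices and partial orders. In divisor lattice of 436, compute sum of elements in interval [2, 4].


Interval [2,4] in divisors of 436: [2, 4]
Sum = 6


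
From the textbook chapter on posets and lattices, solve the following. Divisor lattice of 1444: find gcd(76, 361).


In a divisor lattice, meet = gcd (greatest common divisor).
By Euclidean algorithm or factoring: gcd(76,361) = 19


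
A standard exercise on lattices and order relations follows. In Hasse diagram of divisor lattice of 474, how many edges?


A cover relation a -< b holds when a < b with no c strictly between.
Cover relations:
  1 -< 2
  1 -< 3
  1 -< 79
  2 -< 6
  2 -< 158
  3 -< 6
  3 -< 237
  6 -< 474
  ...4 more
Total: 12


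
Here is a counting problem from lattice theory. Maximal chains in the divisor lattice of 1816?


A maximal chain goes from the minimum element to a maximal element via cover relations.
Counting all min-to-max paths in the cover graph.
Total maximal chains: 4


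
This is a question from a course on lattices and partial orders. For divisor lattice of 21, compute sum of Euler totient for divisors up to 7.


Divisors of 21 up to 7: [1, 3, 7]
phi values: [1, 2, 6]
Sum = 9


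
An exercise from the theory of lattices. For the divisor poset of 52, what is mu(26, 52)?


In a divisor lattice, mu(a,b) = mu(b/a) where mu is the classical Mobius function.
b/a = 52/26 = 2
Prime factorization of 2: primes [2]
2 is squarefree with 1 prime factor(s), so mu(2) = (-1)^1 = -1


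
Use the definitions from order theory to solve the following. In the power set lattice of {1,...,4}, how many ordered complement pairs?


Complement pair (a,b): a meet b = bottom, a join b = top.
Here: A intersect B = {} and A union B = {1,...,4}.
Pairs found: ({},{1,2,3,4}), ({1},{2,3,4}), ({2},{1,3,4}), ({3},{1,2,4}), ... (12 more)
Total ordered pairs: 16


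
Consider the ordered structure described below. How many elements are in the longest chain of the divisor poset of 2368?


A chain is a totally ordered subset; we count the number of elements in a maximum chain.
Compute, for each element x, the size of the longest chain ending at x:
  1: 1
  2: 2
  37: 2
  4: 3
  8: 4
  74: 3
  ...
A maximum chain: 1 < 2 < 4 < 8 < 16 < 32 < 64 < 2368
Number of elements in the longest chain: 8


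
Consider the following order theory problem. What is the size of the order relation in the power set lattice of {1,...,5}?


The order relation is {(a,b) : a <= b}, reflexive so it includes (a,a).
Examples: ({},{}), ({},{1,2}), ({},{1,2,3}), ({},{1,2,3,4}), ({},{1,2,3,4,5}), ...
Total ordered pairs: 243


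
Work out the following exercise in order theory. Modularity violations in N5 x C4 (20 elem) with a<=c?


Modular law: if a <= c then a v (b ^ c) = (a v b) ^ c.
Check all triples (a,b,c) with a <= c among 20 elements.
  e.g. a=(a,0), b=(c,0), c=(b,0): lhs=(a,0) != rhs=(b,0)
  e.g. a=(a,0), b=(c,1), c=(b,0): lhs=(a,0) != rhs=(b,0)
Total violating triples: 40


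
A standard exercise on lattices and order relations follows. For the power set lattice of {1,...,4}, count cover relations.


A cover relation a -< b holds when a < b with no c strictly between.
Cover relations:
  {} -< {1}
  {} -< {2}
  {} -< {3}
  {} -< {4}
  {1} -< {1,2}
  {1} -< {1,3}
  {1} -< {1,4}
  {2} -< {1,2}
  ...24 more
Total: 32


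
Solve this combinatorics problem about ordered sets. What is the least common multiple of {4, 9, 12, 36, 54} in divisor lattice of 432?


In a divisor lattice, join = lcm (least common multiple).
Compute lcm iteratively: start with first element, then lcm(current, next).
Elements: [4, 9, 12, 36, 54]
lcm(4,9) = 36
lcm(36,12) = 36
lcm(36,36) = 36
lcm(36,54) = 108
Final lcm = 108


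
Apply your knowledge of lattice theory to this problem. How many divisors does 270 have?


Divisors of 270: [1, 2, 3, 5, 6, 9, 10, 15, 18, 27, 30, 45, 54, 90, 135, 270]
Count: 16


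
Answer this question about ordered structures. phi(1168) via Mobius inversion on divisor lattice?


phi(n) = n * prod_{p|n} (1 - 1/p).
Prime divisors of 1168: [2, 73]
phi(1168) = 1168 * (1 - 1/2) * (1 - 1/73)
phi(1168) = 576


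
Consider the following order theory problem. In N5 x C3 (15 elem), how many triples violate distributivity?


Distributive law: a ^ (b v c) = (a ^ b) v (a ^ c).
Check all 15^3 = 3375 ordered triples (a,b,c).
  e.g. a=(b,0), b=(a,0), c=(c,0): lhs=(b,0) != rhs=(a,0)
  e.g. a=(b,0), b=(a,0), c=(c,1): lhs=(b,0) != rhs=(a,0)
Total violating triples: 54


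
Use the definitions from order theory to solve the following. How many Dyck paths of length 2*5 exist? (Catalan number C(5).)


C(n) = C(2n, n) / (n+1).
C(10, 5) = 252
C(5) = 252 / 6 = 42


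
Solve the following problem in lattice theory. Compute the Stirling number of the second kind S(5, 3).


S(n,k) = k*S(n-1,k) + S(n-1,k-1).
S(4,3) = 6, S(4,2) = 7
S(5,3) = 3*6 + 7 = 18 + 7
S(5,3) = 25


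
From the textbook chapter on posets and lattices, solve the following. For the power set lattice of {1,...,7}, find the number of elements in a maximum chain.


A chain is a totally ordered subset; we count the number of elements in a maximum chain.
Compute, for each element x, the size of the longest chain ending at x:
  {}: 1
  {1}: 2
  {2}: 2
  {3}: 2
  {4}: 2
  {5}: 2
  ...
A maximum chain: {} < {1} < {1,2} < {1,2,3} < {1,2,3,4} < {1,2,3,4,5} < {1,2,3,4,5,6} < {1,2,3,4,5,6,7}
Number of elements in the longest chain: 8


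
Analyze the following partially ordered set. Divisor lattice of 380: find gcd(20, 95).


In a divisor lattice, meet = gcd (greatest common divisor).
By Euclidean algorithm or factoring: gcd(20,95) = 5


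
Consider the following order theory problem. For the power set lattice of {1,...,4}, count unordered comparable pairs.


A comparable pair {a,b} has a < b or b < a in the order.
Count unordered pairs where one element is strictly below the other.
Examples: {{},{1}}, {{},{2}}, {{},{3}}, {{},{4}}, ...
Total comparable pairs: 65


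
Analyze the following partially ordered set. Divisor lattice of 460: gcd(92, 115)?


Meet=gcd.
gcd(92,115)=23


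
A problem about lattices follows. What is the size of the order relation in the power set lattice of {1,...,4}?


The order relation is {(a,b) : a <= b}, reflexive so it includes (a,a).
Examples: ({},{}), ({},{1,2}), ({},{1,2,3}), ({},{1,2,3,4}), ({},{1,2,4}), ...
Total ordered pairs: 81


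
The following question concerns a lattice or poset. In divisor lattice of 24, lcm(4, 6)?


Join=lcm.
gcd(4,6)=2
lcm=12


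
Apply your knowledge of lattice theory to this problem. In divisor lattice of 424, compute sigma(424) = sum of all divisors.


sigma(n) = sum of divisors.
Divisors of 424: [1, 2, 4, 8, 53, 106, 212, 424]
Sum = 810


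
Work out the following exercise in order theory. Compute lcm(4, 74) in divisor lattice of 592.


In a divisor lattice, join = lcm (least common multiple).
gcd(4,74) = 2
lcm(4,74) = 4*74/gcd = 296/2 = 148


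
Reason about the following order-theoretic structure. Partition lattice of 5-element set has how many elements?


B(n) = number of set partitions of an n-element set.
B(n) satisfies the recurrence: B(n+1) = sum_k C(n,k)*B(k).
B(5) = 52


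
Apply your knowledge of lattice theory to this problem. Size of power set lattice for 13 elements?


Power set = 2^n.
2^13 = 8192


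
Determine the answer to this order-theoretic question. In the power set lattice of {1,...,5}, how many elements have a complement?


An element a is complemented if some b has a meet b = bottom, a join b = top.
every subset A has complement S\A, so all elements are complemented.
Complemented elements: {}, {1}, {2}, {3}, {4}, {5}, ... (26 more)
Count: 32


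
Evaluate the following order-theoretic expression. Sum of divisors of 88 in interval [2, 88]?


Interval [2,88] in divisors of 88: [2, 4, 8, 22, 44, 88]
Sum = 168


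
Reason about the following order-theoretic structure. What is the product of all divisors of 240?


Divisors of 240: [1, 2, 3, 4, 5, 6, 8, 10, 12, 15, 16, 20, 24, 30, 40, 48, 60, 80, 120, 240]
Product = n^(d(n)/2) = 240^(20/2)
Product = 634033809653760000000000


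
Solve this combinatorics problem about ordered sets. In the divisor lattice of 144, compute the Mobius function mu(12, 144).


In a divisor lattice, mu(a,b) = mu(b/a) where mu is the classical Mobius function.
b/a = 144/12 = 12
Prime factorization of 12: primes [2, 3]
12 is not squarefree, so mu(12) = 0


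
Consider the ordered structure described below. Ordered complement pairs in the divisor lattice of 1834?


Complement pair (a,b): a meet b = bottom, a join b = top.
Here: gcd(a,b)=1 and lcm(a,b)=1834, i.e. a*b=1834 with a,b coprime.
Pairs found: (1,1834), (2,917), (7,262), (14,131), ... (4 more)
Total ordered pairs: 8


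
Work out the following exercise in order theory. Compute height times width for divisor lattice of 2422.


Height = length of longest chain minus 1; width = size of largest antichain.
A maximum chain: 1 | 173 | 1211 | 2422  (height 3).
A maximum antichain: {2, 7, 173}  (width 3).
Product = 3 * 3 = 9


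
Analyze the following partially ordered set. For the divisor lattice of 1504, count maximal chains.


A maximal chain goes from the minimum element to a maximal element via cover relations.
Counting all min-to-max paths in the cover graph.
Total maximal chains: 6


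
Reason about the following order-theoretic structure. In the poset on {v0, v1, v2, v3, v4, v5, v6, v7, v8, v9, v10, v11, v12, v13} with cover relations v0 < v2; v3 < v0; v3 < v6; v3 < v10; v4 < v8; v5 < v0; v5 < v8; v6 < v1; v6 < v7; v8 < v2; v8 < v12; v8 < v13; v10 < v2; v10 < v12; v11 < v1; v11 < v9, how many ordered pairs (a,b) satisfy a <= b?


The order relation is {(a,b) : a <= b}, reflexive so it includes (a,a).
Examples: (v0,v0), (v0,v2), (v1,v1), (v10,v10), (v10,v12), ...
Total ordered pairs: 40


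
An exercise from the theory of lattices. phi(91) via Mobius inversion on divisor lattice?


phi(n) = n * prod_{p|n} (1 - 1/p).
Prime divisors of 91: [7, 13]
phi(91) = 91 * (1 - 1/7) * (1 - 1/13)
phi(91) = 72


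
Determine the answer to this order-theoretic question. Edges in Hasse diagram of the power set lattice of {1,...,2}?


A cover relation a -< b holds when a < b with no c strictly between.
Cover relations:
  {} -< {1}
  {} -< {2}
  {1} -< {1,2}
  {2} -< {1,2}
Total: 4


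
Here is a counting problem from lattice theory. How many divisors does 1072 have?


Divisors of 1072: [1, 2, 4, 8, 16, 67, 134, 268, 536, 1072]
Count: 10


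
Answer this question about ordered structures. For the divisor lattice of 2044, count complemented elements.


An element a is complemented if some b has a meet b = bottom, a join b = top.
a is complemented iff gcd(a, n/a)=1, i.e. a is a unitary divisor of 2044.
Complemented elements: 1, 4, 7, 28, 73, 292, ... (2 more)
Count: 8


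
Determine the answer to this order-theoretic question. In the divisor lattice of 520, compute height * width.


Height = length of longest chain minus 1; width = size of largest antichain.
A maximum chain: 1 | 13 | 65 | 130 | 260 | 520  (height 5).
A maximum antichain: {4, 10, 26, 65}  (width 4).
Product = 5 * 4 = 20


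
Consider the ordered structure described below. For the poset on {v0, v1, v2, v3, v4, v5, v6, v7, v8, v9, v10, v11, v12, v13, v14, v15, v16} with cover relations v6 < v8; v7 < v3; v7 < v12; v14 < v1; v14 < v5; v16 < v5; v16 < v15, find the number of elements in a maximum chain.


A chain is a totally ordered subset; we count the number of elements in a maximum chain.
Compute, for each element x, the size of the longest chain ending at x:
  v0: 1
  v2: 1
  v4: 1
  v6: 1
  v7: 1
  v9: 1
  ...
A maximum chain: v14 < v1
Number of elements in the longest chain: 2


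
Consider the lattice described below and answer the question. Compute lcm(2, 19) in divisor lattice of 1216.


In a divisor lattice, join = lcm (least common multiple).
gcd(2,19) = 1
lcm(2,19) = 2*19/gcd = 38/1 = 38


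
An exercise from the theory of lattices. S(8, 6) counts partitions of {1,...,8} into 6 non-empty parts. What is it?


S(n,k) = k*S(n-1,k) + S(n-1,k-1).
S(7,6) = 21, S(7,5) = 140
S(8,6) = 6*21 + 140 = 126 + 140
S(8,6) = 266


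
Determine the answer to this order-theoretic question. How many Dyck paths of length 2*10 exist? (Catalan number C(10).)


C(n) = C(2n, n) / (n+1).
C(20, 10) = 184756
C(10) = 184756 / 11 = 16796


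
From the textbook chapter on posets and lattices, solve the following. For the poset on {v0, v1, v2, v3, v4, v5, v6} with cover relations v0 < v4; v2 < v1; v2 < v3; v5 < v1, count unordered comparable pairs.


A comparable pair {a,b} has a < b or b < a in the order.
Count unordered pairs where one element is strictly below the other.
Examples: {v0,v4}, {v1,v2}, {v1,v5}, {v2,v3}
Total comparable pairs: 4


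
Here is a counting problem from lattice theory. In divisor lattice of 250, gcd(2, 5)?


Meet=gcd.
gcd(2,5)=1


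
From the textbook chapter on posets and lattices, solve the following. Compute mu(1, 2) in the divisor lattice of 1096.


In a divisor lattice, mu(a,b) = mu(b/a) where mu is the classical Mobius function.
b/a = 2/1 = 2
Prime factorization of 2: primes [2]
2 is squarefree with 1 prime factor(s), so mu(2) = (-1)^1 = -1


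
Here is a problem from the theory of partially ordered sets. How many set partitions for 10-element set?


B(n) = number of set partitions of an n-element set.
B(n) satisfies the recurrence: B(n+1) = sum_k C(n,k)*B(k).
B(10) = 115975


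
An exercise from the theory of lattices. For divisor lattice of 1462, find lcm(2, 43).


In a divisor lattice, join = lcm (least common multiple).
Compute lcm iteratively: start with first element, then lcm(current, next).
Elements: [2, 43]
lcm(2,43) = 86
Final lcm = 86


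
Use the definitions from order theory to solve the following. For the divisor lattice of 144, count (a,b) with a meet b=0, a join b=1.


Complement pair (a,b): a meet b = bottom, a join b = top.
Here: gcd(a,b)=1 and lcm(a,b)=144, i.e. a*b=144 with a,b coprime.
Pairs found: (1,144), (9,16), (16,9), (144,1)
Total ordered pairs: 4


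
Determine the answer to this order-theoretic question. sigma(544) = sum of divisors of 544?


sigma(n) = sum of divisors.
Divisors of 544: [1, 2, 4, 8, 16, 17, 32, 34, 68, 136, 272, 544]
Sum = 1134


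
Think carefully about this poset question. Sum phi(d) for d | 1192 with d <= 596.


Divisors of 1192 up to 596: [1, 2, 4, 8, 149, 298, 596]
phi values: [1, 1, 2, 4, 148, 148, 296]
Sum = 600


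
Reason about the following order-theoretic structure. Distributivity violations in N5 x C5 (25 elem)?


Distributive law: a ^ (b v c) = (a ^ b) v (a ^ c).
Check all 25^3 = 15625 ordered triples (a,b,c).
  e.g. a=(b,0), b=(a,0), c=(c,0): lhs=(b,0) != rhs=(a,0)
  e.g. a=(b,0), b=(a,0), c=(c,1): lhs=(b,0) != rhs=(a,0)
Total violating triples: 250


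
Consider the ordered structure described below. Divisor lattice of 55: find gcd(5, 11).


In a divisor lattice, meet = gcd (greatest common divisor).
By Euclidean algorithm or factoring: gcd(5,11) = 1


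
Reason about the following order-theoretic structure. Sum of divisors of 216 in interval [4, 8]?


Interval [4,8] in divisors of 216: [4, 8]
Sum = 12


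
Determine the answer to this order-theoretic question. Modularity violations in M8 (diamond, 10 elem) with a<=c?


Modular law: if a <= c then a v (b ^ c) = (a v b) ^ c.
Check all triples (a,b,c) with a <= c among 10 elements.
This lattice is modular (diamonds M_m and their chain-products are modular).
Total violating triples: 0


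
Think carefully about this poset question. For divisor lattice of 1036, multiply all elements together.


Divisors of 1036: [1, 2, 4, 7, 14, 28, 37, 74, 148, 259, 518, 1036]
Product = n^(d(n)/2) = 1036^(12/2)
Product = 1236398679213838336


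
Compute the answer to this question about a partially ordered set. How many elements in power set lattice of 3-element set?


Power set = 2^n.
2^3 = 8


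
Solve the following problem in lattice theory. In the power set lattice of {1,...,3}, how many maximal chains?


A maximal chain goes from the minimum element to a maximal element via cover relations.
Counting all min-to-max paths in the cover graph.
Total maximal chains: 6


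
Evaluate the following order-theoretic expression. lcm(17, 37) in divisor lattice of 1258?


Join=lcm.
gcd(17,37)=1
lcm=629


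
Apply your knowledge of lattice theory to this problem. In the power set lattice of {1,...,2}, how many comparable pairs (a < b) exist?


A comparable pair {a,b} has a < b or b < a in the order.
Count unordered pairs where one element is strictly below the other.
Examples: {{},{1}}, {{},{2}}, {{},{1,2}}, {{1},{1,2}}, ...
Total comparable pairs: 5


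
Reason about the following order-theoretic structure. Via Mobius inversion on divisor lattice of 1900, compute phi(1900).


phi(n) = n * prod_{p|n} (1 - 1/p).
Prime divisors of 1900: [2, 5, 19]
phi(1900) = 1900 * (1 - 1/2) * (1 - 1/5) * (1 - 1/19)
phi(1900) = 720


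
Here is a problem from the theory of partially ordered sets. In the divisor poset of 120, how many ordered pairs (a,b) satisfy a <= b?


The order relation is {(a,b) : a <= b}, reflexive so it includes (a,a).
Examples: (1,1), (1,10), (1,12), (1,120), (1,15), ...
Total ordered pairs: 90


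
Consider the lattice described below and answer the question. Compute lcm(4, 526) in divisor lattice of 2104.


In a divisor lattice, join = lcm (least common multiple).
gcd(4,526) = 2
lcm(4,526) = 4*526/gcd = 2104/2 = 1052


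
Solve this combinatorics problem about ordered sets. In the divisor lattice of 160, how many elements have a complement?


An element a is complemented if some b has a meet b = bottom, a join b = top.
a is complemented iff gcd(a, n/a)=1, i.e. a is a unitary divisor of 160.
Complemented elements: 1, 5, 32, 160
Count: 4


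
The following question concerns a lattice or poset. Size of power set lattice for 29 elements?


Power set = 2^n.
2^29 = 536870912


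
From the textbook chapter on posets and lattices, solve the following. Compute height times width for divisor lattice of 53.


Height = length of longest chain minus 1; width = size of largest antichain.
A maximum chain: 1 | 53  (height 1).
A maximum antichain: {1}  (width 1).
Product = 1 * 1 = 1


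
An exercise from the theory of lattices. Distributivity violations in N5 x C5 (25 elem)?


Distributive law: a ^ (b v c) = (a ^ b) v (a ^ c).
Check all 25^3 = 15625 ordered triples (a,b,c).
  e.g. a=(b,0), b=(a,0), c=(c,0): lhs=(b,0) != rhs=(a,0)
  e.g. a=(b,0), b=(a,0), c=(c,1): lhs=(b,0) != rhs=(a,0)
Total violating triples: 250


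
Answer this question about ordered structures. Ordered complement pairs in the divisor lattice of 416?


Complement pair (a,b): a meet b = bottom, a join b = top.
Here: gcd(a,b)=1 and lcm(a,b)=416, i.e. a*b=416 with a,b coprime.
Pairs found: (1,416), (13,32), (32,13), (416,1)
Total ordered pairs: 4


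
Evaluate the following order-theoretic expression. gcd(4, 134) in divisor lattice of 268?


Meet=gcd.
gcd(4,134)=2


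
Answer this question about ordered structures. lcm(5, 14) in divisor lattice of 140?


Join=lcm.
gcd(5,14)=1
lcm=70


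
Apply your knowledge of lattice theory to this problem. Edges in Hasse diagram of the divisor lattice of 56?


A cover relation a -< b holds when a < b with no c strictly between.
Cover relations:
  1 -< 2
  1 -< 7
  2 -< 4
  2 -< 14
  4 -< 8
  4 -< 28
  7 -< 14
  8 -< 56
  ...2 more
Total: 10


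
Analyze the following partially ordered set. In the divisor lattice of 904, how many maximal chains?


A maximal chain goes from the minimum element to a maximal element via cover relations.
Counting all min-to-max paths in the cover graph.
Total maximal chains: 4


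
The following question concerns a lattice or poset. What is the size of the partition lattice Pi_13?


B(n) = number of set partitions of an n-element set.
B(n) satisfies the recurrence: B(n+1) = sum_k C(n,k)*B(k).
B(13) = 27644437


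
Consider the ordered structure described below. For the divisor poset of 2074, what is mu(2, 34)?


In a divisor lattice, mu(a,b) = mu(b/a) where mu is the classical Mobius function.
b/a = 34/2 = 17
Prime factorization of 17: primes [17]
17 is squarefree with 1 prime factor(s), so mu(17) = (-1)^1 = -1


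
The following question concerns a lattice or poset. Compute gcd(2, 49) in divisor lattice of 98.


In a divisor lattice, meet = gcd (greatest common divisor).
By Euclidean algorithm or factoring: gcd(2,49) = 1


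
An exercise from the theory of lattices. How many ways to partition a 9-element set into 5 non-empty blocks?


S(n,k) = k*S(n-1,k) + S(n-1,k-1).
S(8,5) = 1050, S(8,4) = 1701
S(9,5) = 5*1050 + 1701 = 5250 + 1701
S(9,5) = 6951


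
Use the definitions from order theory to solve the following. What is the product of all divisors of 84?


Divisors of 84: [1, 2, 3, 4, 6, 7, 12, 14, 21, 28, 42, 84]
Product = n^(d(n)/2) = 84^(12/2)
Product = 351298031616


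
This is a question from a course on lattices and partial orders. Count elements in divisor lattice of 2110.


Divisors of 2110: [1, 2, 5, 10, 211, 422, 1055, 2110]
Count: 8


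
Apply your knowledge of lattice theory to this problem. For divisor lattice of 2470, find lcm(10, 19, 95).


In a divisor lattice, join = lcm (least common multiple).
Compute lcm iteratively: start with first element, then lcm(current, next).
Elements: [10, 19, 95]
lcm(10,19) = 190
lcm(190,95) = 190
Final lcm = 190


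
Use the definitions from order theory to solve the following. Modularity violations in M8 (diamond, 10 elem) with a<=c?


Modular law: if a <= c then a v (b ^ c) = (a v b) ^ c.
Check all triples (a,b,c) with a <= c among 10 elements.
This lattice is modular (diamonds M_m and their chain-products are modular).
Total violating triples: 0


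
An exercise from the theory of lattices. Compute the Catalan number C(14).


C(n) = C(2n, n) / (n+1).
C(28, 14) = 40116600
C(14) = 40116600 / 15 = 2674440


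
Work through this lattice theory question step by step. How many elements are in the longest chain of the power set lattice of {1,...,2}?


A chain is a totally ordered subset; we count the number of elements in a maximum chain.
Compute, for each element x, the size of the longest chain ending at x:
  {}: 1
  {1}: 2
  {2}: 2
  {1,2}: 3
A maximum chain: {} < {1} < {1,2}
Number of elements in the longest chain: 3


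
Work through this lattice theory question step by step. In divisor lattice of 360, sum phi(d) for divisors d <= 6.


Divisors of 360 up to 6: [1, 2, 3, 4, 5, 6]
phi values: [1, 1, 2, 2, 4, 2]
Sum = 12


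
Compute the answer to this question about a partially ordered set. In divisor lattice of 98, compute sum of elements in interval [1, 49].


Interval [1,49] in divisors of 98: [1, 7, 49]
Sum = 57


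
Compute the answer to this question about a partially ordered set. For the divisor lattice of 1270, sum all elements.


sigma(n) = sum of divisors.
Divisors of 1270: [1, 2, 5, 10, 127, 254, 635, 1270]
Sum = 2304


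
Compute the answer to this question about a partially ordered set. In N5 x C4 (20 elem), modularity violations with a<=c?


Modular law: if a <= c then a v (b ^ c) = (a v b) ^ c.
Check all triples (a,b,c) with a <= c among 20 elements.
  e.g. a=(a,0), b=(c,0), c=(b,0): lhs=(a,0) != rhs=(b,0)
  e.g. a=(a,0), b=(c,1), c=(b,0): lhs=(a,0) != rhs=(b,0)
Total violating triples: 40


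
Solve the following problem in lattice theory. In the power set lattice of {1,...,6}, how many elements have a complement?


An element a is complemented if some b has a meet b = bottom, a join b = top.
every subset A has complement S\A, so all elements are complemented.
Complemented elements: {}, {1}, {2}, {3}, {4}, {5}, ... (58 more)
Count: 64


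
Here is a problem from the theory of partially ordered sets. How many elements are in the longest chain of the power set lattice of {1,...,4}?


A chain is a totally ordered subset; we count the number of elements in a maximum chain.
Compute, for each element x, the size of the longest chain ending at x:
  {}: 1
  {1}: 2
  {2}: 2
  {3}: 2
  {4}: 2
  {1,2}: 3
  ...
A maximum chain: {} < {1} < {1,2} < {1,2,3} < {1,2,3,4}
Number of elements in the longest chain: 5


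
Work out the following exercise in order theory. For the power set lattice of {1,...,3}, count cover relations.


A cover relation a -< b holds when a < b with no c strictly between.
Cover relations:
  {} -< {1}
  {} -< {2}
  {} -< {3}
  {1} -< {1,2}
  {1} -< {1,3}
  {2} -< {1,2}
  {2} -< {2,3}
  {3} -< {1,3}
  ...4 more
Total: 12


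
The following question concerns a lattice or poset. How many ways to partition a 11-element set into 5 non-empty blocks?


S(n,k) = k*S(n-1,k) + S(n-1,k-1).
S(10,5) = 42525, S(10,4) = 34105
S(11,5) = 5*42525 + 34105 = 212625 + 34105
S(11,5) = 246730


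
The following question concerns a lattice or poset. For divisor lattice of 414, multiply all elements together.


Divisors of 414: [1, 2, 3, 6, 9, 18, 23, 46, 69, 138, 207, 414]
Product = n^(d(n)/2) = 414^(12/2)
Product = 5035029816707136


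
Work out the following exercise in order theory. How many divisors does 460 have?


Divisors of 460: [1, 2, 4, 5, 10, 20, 23, 46, 92, 115, 230, 460]
Count: 12


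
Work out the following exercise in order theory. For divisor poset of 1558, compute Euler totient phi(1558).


phi(n) = n * prod_{p|n} (1 - 1/p).
Prime divisors of 1558: [2, 19, 41]
phi(1558) = 1558 * (1 - 1/2) * (1 - 1/19) * (1 - 1/41)
phi(1558) = 720


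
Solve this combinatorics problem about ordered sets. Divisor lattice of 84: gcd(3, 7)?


Meet=gcd.
gcd(3,7)=1


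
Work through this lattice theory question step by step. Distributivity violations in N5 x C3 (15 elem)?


Distributive law: a ^ (b v c) = (a ^ b) v (a ^ c).
Check all 15^3 = 3375 ordered triples (a,b,c).
  e.g. a=(b,0), b=(a,0), c=(c,0): lhs=(b,0) != rhs=(a,0)
  e.g. a=(b,0), b=(a,0), c=(c,1): lhs=(b,0) != rhs=(a,0)
Total violating triples: 54


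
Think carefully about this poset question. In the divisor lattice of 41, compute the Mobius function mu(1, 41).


In a divisor lattice, mu(a,b) = mu(b/a) where mu is the classical Mobius function.
b/a = 41/1 = 41
Prime factorization of 41: primes [41]
41 is squarefree with 1 prime factor(s), so mu(41) = (-1)^1 = -1


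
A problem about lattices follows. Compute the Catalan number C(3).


C(n) = C(2n, n) / (n+1).
C(6, 3) = 20
C(3) = 20 / 4 = 5


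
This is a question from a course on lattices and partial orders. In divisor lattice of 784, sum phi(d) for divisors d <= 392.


Divisors of 784 up to 392: [1, 2, 4, 7, 8, 14, 16, 28, 49, 56, 98, 112, 196, 392]
phi values: [1, 1, 2, 6, 4, 6, 8, 12, 42, 24, 42, 48, 84, 168]
Sum = 448


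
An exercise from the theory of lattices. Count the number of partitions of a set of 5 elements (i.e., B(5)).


B(n) = number of set partitions of an n-element set.
B(n) satisfies the recurrence: B(n+1) = sum_k C(n,k)*B(k).
B(5) = 52


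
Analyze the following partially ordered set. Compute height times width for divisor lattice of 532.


Height = length of longest chain minus 1; width = size of largest antichain.
A maximum chain: 1 | 19 | 133 | 266 | 532  (height 4).
A maximum antichain: {4, 14, 38, 133}  (width 4).
Product = 4 * 4 = 16


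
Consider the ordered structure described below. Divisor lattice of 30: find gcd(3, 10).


In a divisor lattice, meet = gcd (greatest common divisor).
By Euclidean algorithm or factoring: gcd(3,10) = 1


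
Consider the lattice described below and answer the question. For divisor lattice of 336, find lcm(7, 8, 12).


In a divisor lattice, join = lcm (least common multiple).
Compute lcm iteratively: start with first element, then lcm(current, next).
Elements: [7, 8, 12]
lcm(7,8) = 56
lcm(56,12) = 168
Final lcm = 168


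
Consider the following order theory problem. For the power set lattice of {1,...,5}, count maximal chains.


A maximal chain goes from the minimum element to a maximal element via cover relations.
Counting all min-to-max paths in the cover graph.
Total maximal chains: 120
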